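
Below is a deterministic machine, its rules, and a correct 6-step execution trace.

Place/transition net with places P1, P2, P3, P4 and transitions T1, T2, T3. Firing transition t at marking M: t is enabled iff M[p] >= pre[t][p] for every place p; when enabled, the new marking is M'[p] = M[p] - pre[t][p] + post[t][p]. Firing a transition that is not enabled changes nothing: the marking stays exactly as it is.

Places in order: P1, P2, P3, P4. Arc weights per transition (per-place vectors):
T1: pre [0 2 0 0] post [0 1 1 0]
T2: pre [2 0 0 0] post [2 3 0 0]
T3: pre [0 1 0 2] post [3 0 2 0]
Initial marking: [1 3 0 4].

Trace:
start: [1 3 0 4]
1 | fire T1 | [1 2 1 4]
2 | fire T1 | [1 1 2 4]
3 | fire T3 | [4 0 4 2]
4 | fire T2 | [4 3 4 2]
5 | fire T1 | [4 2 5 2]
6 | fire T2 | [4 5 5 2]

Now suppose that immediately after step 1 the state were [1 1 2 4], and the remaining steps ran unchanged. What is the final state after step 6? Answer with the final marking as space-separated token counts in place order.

state after step 1 := [1 1 2 4]
2 | fire T1 | [1 1 2 4]
3 | fire T3 | [4 0 4 2]
4 | fire T2 | [4 3 4 2]
5 | fire T1 | [4 2 5 2]
6 | fire T2 | [4 5 5 2]

4 5 5 2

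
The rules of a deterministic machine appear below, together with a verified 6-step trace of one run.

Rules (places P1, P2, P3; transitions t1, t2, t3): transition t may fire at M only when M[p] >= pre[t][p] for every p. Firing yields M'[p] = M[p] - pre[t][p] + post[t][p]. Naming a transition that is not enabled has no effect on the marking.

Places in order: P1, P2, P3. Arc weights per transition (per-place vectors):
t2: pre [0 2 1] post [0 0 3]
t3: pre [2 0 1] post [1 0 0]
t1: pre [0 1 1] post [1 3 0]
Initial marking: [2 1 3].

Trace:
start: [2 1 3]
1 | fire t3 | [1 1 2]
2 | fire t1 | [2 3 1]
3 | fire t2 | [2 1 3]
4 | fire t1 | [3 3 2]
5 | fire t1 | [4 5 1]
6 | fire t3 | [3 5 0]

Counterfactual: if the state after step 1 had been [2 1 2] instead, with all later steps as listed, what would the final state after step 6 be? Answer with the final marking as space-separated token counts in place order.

4 5 0

state after step 1 := [2 1 2]
2 | fire t1 | [3 3 1]
3 | fire t2 | [3 1 3]
4 | fire t1 | [4 3 2]
5 | fire t1 | [5 5 1]
6 | fire t3 | [4 5 0]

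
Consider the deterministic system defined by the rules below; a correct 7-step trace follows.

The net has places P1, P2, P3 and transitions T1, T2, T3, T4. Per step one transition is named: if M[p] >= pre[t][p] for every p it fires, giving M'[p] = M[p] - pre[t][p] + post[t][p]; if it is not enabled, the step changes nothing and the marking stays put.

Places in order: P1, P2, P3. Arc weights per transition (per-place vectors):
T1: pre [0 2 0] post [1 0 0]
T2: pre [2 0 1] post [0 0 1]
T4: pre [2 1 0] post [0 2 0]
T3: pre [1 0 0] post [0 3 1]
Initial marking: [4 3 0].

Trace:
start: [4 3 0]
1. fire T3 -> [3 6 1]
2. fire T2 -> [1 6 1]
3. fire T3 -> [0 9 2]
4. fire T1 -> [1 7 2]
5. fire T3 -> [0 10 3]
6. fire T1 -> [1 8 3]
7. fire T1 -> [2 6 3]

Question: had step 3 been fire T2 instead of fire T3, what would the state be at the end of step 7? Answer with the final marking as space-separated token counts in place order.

3 3 2

(re-executing from step 3 with the substitution; state before step 3: [1 6 1])
3. fire T2 -> [1 6 1]
4. fire T1 -> [2 4 1]
5. fire T3 -> [1 7 2]
6. fire T1 -> [2 5 2]
7. fire T1 -> [3 3 2]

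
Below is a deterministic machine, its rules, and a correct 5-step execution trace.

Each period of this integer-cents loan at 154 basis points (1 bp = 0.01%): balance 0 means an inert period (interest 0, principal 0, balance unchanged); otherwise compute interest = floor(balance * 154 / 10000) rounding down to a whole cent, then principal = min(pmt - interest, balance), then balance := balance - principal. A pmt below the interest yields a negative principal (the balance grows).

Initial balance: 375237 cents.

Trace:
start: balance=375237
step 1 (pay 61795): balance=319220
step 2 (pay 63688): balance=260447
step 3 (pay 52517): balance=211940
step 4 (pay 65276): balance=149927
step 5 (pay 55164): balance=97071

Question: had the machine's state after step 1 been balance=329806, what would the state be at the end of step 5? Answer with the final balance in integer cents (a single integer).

108326

state after step 1 := balance=329806
step 2 (pay 63688): balance=271197
step 3 (pay 52517): balance=222856
step 4 (pay 65276): balance=161011
step 5 (pay 55164): balance=108326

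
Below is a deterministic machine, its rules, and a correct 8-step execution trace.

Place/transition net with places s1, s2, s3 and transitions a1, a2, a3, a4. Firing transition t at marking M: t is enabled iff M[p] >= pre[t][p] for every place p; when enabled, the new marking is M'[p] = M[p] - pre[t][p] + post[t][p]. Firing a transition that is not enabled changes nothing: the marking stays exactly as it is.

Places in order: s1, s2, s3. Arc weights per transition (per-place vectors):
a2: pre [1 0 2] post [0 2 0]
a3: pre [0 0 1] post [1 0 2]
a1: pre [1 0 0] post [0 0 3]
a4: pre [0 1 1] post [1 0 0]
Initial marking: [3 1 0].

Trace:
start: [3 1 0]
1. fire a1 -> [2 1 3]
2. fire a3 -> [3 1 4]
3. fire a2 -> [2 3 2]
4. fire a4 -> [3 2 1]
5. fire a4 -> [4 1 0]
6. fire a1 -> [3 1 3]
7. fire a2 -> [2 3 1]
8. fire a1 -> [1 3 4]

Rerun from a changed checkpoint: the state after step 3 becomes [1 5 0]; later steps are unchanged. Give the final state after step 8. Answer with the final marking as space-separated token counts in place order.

0 5 3

state after step 3 := [1 5 0]
4. fire a4 -> [1 5 0]
5. fire a4 -> [1 5 0]
6. fire a1 -> [0 5 3]
7. fire a2 -> [0 5 3]
8. fire a1 -> [0 5 3]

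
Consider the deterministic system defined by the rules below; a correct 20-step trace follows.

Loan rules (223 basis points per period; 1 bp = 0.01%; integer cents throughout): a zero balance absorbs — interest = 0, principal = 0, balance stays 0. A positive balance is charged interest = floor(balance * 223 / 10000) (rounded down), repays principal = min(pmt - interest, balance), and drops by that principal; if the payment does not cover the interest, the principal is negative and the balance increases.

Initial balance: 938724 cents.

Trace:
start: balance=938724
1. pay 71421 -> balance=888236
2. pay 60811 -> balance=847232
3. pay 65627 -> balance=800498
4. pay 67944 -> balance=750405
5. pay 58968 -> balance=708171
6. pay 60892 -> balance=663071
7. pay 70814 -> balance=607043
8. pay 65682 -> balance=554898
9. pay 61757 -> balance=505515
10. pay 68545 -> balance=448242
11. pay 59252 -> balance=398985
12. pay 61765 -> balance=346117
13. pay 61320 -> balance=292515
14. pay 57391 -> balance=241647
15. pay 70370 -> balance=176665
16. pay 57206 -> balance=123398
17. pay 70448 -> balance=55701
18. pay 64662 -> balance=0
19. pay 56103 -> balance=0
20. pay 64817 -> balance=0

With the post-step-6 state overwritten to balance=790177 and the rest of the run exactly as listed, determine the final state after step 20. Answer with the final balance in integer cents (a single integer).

42846

state after step 6 := balance=790177
7. pay 70814 -> balance=736983
8. pay 65682 -> balance=687735
9. pay 61757 -> balance=641314
10. pay 68545 -> balance=587070
11. pay 59252 -> balance=540909
12. pay 61765 -> balance=491206
13. pay 61320 -> balance=440839
14. pay 57391 -> balance=393278
15. pay 70370 -> balance=331678
16. pay 57206 -> balance=281868
17. pay 70448 -> balance=217705
18. pay 64662 -> balance=157897
19. pay 56103 -> balance=105315
20. pay 64817 -> balance=42846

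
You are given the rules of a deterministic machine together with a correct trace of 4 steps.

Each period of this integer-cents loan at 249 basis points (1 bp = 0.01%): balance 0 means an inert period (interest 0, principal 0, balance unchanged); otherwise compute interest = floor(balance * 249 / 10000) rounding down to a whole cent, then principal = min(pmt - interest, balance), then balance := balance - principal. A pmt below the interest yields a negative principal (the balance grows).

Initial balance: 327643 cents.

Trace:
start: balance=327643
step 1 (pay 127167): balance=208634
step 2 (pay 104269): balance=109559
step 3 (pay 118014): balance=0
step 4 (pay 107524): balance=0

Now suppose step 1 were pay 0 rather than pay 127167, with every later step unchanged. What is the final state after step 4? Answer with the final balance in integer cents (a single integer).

(re-executing from step 1 with the substitution; state before step 1: balance=327643)
step 1 (pay 0): balance=335801
step 2 (pay 104269): balance=239893
step 3 (pay 118014): balance=127852
step 4 (pay 107524): balance=23511

23511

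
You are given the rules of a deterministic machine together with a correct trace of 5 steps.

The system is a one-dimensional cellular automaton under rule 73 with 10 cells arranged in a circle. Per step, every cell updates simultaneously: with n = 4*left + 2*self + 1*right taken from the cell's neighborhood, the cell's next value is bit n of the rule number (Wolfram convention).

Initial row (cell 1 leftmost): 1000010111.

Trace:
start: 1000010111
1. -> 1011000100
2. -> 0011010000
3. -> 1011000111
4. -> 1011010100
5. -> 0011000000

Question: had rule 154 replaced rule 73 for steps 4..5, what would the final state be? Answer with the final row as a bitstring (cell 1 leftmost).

1100001110

(re-executing steps 4..5 under rule 154; state before step 4: 1011000111)
4. -> 0010101111
5. -> 1100001110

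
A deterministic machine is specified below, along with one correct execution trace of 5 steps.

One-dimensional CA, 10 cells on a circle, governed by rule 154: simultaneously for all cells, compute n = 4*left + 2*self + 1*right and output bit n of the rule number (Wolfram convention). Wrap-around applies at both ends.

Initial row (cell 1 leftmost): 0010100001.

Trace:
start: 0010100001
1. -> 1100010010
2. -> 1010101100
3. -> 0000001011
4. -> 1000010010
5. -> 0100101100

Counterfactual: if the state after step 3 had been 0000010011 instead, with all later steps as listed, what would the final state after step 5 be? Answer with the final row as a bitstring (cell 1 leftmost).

state after step 3 := 0000010011
4. -> 1000101110
5. -> 0101001100

0101001100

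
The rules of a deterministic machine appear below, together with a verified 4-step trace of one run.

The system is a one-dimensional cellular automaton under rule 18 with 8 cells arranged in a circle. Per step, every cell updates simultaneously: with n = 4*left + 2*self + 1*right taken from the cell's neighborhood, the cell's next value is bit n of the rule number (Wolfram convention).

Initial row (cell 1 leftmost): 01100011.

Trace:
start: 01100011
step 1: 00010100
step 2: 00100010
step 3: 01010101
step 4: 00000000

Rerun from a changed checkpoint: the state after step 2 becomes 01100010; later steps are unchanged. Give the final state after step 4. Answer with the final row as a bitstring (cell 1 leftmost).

state after step 2 := 01100010
step 3: 10010101
step 4: 01100000

01100000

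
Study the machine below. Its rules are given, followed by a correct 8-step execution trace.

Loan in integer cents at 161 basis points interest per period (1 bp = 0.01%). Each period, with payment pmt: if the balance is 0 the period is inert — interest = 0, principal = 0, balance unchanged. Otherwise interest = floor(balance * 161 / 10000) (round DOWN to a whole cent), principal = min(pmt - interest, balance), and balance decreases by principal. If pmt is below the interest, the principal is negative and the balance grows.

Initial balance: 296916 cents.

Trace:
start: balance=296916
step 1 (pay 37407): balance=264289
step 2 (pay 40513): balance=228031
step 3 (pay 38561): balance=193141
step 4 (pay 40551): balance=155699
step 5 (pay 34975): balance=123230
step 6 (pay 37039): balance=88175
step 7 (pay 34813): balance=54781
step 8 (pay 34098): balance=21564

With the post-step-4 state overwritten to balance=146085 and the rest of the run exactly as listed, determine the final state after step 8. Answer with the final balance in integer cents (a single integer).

state after step 4 := balance=146085
step 5 (pay 34975): balance=113461
step 6 (pay 37039): balance=78248
step 7 (pay 34813): balance=44694
step 8 (pay 34098): balance=11315

11315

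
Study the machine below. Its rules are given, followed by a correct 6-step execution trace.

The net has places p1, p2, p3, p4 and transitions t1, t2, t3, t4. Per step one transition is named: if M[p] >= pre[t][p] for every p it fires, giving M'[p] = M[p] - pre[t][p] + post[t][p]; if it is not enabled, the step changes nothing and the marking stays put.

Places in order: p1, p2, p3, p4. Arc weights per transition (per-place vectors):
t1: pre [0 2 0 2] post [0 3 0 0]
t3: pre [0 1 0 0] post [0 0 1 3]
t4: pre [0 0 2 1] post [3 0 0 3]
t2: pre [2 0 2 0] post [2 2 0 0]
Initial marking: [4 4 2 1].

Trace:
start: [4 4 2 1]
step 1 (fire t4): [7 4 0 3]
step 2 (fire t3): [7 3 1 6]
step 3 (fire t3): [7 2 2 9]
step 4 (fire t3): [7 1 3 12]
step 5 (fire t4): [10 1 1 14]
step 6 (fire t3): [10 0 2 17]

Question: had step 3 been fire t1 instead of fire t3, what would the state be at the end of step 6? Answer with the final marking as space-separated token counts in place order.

(re-executing from step 3 with the substitution; state before step 3: [7 3 1 6])
step 3 (fire t1): [7 4 1 4]
step 4 (fire t3): [7 3 2 7]
step 5 (fire t4): [10 3 0 9]
step 6 (fire t3): [10 2 1 12]

10 2 1 12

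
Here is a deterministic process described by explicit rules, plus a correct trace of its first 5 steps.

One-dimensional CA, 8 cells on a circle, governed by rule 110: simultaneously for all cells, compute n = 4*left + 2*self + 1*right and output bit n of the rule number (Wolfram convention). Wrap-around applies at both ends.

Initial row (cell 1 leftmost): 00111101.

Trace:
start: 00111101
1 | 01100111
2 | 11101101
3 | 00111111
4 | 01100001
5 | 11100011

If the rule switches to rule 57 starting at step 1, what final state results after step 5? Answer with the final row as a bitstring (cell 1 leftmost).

(re-executing steps 1..5 under rule 57; state before step 1: 00111101)
1 | 10100010
2 | 01011001
3 | 10110100
4 | 01101010
5 | 01010101

01010101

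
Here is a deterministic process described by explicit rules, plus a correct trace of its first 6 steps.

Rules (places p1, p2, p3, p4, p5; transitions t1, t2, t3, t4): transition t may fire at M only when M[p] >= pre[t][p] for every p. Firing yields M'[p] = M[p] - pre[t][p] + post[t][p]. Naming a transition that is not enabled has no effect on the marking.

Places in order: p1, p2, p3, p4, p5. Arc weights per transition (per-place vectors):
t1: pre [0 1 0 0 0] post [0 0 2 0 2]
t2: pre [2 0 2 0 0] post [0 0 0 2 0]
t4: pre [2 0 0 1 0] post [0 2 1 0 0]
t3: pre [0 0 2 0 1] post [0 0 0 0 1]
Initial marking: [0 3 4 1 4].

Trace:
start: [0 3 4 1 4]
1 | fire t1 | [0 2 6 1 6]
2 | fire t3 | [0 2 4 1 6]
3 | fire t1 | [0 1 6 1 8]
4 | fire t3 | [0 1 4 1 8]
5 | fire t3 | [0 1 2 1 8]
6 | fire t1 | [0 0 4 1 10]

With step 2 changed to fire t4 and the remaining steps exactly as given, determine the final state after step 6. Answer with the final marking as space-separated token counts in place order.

0 0 6 1 10

(re-executing from step 2 with the substitution; state before step 2: [0 2 6 1 6])
2 | fire t4 | [0 2 6 1 6]
3 | fire t1 | [0 1 8 1 8]
4 | fire t3 | [0 1 6 1 8]
5 | fire t3 | [0 1 4 1 8]
6 | fire t1 | [0 0 6 1 10]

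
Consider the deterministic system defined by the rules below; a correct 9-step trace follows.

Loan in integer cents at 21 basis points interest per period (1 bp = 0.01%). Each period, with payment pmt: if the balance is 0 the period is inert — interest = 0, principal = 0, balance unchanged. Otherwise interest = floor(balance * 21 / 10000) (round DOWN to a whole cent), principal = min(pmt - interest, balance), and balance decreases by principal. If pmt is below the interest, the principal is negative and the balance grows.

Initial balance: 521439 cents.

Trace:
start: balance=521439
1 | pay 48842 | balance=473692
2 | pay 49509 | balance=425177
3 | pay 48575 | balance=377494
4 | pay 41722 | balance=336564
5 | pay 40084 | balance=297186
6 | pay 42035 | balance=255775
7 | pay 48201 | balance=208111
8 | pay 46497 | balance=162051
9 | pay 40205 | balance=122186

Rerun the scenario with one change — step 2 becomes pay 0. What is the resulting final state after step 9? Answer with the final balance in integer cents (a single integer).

172426

(re-executing from step 2 with the substitution; state before step 2: balance=473692)
2 | pay 0 | balance=474686
3 | pay 48575 | balance=427107
4 | pay 41722 | balance=386281
5 | pay 40084 | balance=347008
6 | pay 42035 | balance=305701
7 | pay 48201 | balance=258141
8 | pay 46497 | balance=212186
9 | pay 40205 | balance=172426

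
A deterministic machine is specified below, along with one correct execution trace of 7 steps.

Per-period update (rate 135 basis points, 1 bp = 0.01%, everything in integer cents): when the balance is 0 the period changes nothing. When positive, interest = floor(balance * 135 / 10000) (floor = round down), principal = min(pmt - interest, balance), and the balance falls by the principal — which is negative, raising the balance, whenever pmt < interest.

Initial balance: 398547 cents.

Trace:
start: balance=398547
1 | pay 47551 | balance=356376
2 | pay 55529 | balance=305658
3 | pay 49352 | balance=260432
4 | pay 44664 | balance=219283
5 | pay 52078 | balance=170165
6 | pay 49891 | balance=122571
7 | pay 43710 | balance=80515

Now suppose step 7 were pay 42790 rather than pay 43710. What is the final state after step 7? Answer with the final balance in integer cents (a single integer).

(re-executing from step 7 with the substitution; state before step 7: balance=122571)
7 | pay 42790 | balance=81435

81435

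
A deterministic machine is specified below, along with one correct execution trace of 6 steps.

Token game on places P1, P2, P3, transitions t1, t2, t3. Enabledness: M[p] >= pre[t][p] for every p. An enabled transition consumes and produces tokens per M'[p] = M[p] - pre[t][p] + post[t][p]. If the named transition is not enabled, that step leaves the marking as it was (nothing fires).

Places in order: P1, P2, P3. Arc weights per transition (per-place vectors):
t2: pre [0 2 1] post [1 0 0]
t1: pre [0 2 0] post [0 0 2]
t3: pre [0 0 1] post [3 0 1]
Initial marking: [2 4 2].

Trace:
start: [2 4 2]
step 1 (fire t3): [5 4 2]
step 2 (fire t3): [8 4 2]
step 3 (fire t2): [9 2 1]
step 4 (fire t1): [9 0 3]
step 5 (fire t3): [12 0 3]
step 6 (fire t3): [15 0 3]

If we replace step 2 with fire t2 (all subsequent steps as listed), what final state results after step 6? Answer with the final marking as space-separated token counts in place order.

(re-executing from step 2 with the substitution; state before step 2: [5 4 2])
step 2 (fire t2): [6 2 1]
step 3 (fire t2): [7 0 0]
step 4 (fire t1): [7 0 0]
step 5 (fire t3): [7 0 0]
step 6 (fire t3): [7 0 0]

7 0 0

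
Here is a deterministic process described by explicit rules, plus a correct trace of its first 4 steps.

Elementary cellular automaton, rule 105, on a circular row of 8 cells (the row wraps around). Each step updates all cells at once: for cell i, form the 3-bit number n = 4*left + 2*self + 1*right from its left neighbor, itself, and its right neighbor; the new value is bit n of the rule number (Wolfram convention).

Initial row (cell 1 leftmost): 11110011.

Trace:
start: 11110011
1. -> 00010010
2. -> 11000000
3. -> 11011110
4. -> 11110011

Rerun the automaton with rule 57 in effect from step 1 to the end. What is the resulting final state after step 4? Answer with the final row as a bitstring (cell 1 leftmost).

11001010

(re-executing steps 1..4 under rule 57; state before step 1: 11110011)
1. -> 00001010
2. -> 11100101
3. -> 00010011
4. -> 11001010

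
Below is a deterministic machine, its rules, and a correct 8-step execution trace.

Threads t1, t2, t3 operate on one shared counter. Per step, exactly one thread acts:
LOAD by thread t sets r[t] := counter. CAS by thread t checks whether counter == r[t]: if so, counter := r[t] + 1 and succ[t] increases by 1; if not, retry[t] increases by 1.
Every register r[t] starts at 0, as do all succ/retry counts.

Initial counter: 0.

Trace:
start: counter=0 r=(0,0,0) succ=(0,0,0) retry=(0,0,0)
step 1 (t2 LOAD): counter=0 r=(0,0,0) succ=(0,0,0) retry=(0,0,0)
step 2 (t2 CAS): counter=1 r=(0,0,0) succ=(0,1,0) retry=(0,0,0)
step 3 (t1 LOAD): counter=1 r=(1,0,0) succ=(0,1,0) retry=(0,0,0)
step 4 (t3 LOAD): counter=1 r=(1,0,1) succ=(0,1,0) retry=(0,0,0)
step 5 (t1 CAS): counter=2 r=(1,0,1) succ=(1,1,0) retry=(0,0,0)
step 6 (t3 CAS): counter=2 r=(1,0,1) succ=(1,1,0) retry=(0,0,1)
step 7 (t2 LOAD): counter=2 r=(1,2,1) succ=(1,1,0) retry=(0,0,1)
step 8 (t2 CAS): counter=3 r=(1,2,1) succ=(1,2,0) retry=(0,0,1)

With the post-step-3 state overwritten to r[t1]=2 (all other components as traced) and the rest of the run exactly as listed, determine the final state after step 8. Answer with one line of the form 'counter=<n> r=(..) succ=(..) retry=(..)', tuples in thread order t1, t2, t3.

counter=3 r=(2,2,1) succ=(0,2,1) retry=(1,0,0)

state after step 3 := counter=1 r=(2,0,0) succ=(0,1,0) retry=(0,0,0)
step 4 (t3 LOAD): counter=1 r=(2,0,1) succ=(0,1,0) retry=(0,0,0)
step 5 (t1 CAS): counter=1 r=(2,0,1) succ=(0,1,0) retry=(1,0,0)
step 6 (t3 CAS): counter=2 r=(2,0,1) succ=(0,1,1) retry=(1,0,0)
step 7 (t2 LOAD): counter=2 r=(2,2,1) succ=(0,1,1) retry=(1,0,0)
step 8 (t2 CAS): counter=3 r=(2,2,1) succ=(0,2,1) retry=(1,0,0)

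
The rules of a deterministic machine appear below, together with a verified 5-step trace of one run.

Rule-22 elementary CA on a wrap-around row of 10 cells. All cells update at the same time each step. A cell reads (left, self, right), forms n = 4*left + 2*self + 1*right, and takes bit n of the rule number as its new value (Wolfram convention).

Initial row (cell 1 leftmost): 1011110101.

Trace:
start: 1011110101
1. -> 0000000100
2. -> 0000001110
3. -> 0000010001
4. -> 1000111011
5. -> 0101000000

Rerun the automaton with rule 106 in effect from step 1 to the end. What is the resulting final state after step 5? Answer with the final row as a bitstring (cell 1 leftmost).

(re-executing steps 1..5 under rule 106; state before step 1: 1011110101)
1. -> 1110011011
2. -> 0010111110
3. -> 0101100010
4. -> 1011100100
5. -> 0110101001

0110101001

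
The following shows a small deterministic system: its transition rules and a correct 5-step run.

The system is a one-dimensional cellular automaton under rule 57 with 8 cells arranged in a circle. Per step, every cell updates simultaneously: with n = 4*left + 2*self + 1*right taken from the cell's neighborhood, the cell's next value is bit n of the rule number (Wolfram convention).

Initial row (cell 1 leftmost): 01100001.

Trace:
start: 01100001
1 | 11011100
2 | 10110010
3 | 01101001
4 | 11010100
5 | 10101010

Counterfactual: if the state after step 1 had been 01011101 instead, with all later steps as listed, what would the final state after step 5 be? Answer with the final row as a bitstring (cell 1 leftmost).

state after step 1 := 01011101
2 | 10110010
3 | 01101001
4 | 11010100
5 | 10101010

10101010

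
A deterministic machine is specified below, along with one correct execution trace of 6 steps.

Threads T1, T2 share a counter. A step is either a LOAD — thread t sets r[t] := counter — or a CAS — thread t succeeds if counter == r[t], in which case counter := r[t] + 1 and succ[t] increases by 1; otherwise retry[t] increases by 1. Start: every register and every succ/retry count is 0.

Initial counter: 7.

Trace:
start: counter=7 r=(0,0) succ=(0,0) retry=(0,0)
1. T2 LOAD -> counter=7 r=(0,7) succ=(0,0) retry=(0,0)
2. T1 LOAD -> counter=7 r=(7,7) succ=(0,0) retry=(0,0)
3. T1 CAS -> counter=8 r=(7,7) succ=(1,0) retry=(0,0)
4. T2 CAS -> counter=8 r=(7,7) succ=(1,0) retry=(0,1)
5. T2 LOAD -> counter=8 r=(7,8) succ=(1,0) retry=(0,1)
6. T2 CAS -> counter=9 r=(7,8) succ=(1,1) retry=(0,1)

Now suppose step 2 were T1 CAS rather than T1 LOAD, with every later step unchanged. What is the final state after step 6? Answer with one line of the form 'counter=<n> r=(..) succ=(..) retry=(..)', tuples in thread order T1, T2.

counter=9 r=(0,8) succ=(0,2) retry=(2,0)

(re-executing from step 2 with the substitution; state before step 2: counter=7 r=(0,7) succ=(0,0) retry=(0,0))
2. T1 CAS -> counter=7 r=(0,7) succ=(0,0) retry=(1,0)
3. T1 CAS -> counter=7 r=(0,7) succ=(0,0) retry=(2,0)
4. T2 CAS -> counter=8 r=(0,7) succ=(0,1) retry=(2,0)
5. T2 LOAD -> counter=8 r=(0,8) succ=(0,1) retry=(2,0)
6. T2 CAS -> counter=9 r=(0,8) succ=(0,2) retry=(2,0)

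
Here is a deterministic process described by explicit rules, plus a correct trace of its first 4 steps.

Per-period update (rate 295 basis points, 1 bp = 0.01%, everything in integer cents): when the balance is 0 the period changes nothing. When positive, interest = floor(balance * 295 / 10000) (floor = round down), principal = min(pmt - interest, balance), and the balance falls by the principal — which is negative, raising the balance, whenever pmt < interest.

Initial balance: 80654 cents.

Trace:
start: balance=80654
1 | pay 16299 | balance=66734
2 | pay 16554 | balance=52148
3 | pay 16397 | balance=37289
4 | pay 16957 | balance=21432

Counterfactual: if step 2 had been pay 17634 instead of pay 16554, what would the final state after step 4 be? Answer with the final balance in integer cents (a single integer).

(re-executing from step 2 with the substitution; state before step 2: balance=66734)
2 | pay 17634 | balance=51068
3 | pay 16397 | balance=36177
4 | pay 16957 | balance=20287

20287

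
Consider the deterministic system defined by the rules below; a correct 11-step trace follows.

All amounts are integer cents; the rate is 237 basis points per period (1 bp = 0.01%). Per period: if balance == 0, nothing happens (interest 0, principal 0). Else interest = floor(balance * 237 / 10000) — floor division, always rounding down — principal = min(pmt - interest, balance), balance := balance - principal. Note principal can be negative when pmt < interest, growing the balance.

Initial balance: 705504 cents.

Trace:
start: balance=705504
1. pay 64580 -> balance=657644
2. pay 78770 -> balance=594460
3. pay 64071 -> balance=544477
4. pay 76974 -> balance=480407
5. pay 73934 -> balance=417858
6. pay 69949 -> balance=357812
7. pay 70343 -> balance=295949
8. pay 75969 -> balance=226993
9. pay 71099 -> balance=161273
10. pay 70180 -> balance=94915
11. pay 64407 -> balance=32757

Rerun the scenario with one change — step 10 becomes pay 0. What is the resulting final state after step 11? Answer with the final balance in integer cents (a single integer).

(re-executing from step 10 with the substitution; state before step 10: balance=161273)
10. pay 0 -> balance=165095
11. pay 64407 -> balance=104600

104600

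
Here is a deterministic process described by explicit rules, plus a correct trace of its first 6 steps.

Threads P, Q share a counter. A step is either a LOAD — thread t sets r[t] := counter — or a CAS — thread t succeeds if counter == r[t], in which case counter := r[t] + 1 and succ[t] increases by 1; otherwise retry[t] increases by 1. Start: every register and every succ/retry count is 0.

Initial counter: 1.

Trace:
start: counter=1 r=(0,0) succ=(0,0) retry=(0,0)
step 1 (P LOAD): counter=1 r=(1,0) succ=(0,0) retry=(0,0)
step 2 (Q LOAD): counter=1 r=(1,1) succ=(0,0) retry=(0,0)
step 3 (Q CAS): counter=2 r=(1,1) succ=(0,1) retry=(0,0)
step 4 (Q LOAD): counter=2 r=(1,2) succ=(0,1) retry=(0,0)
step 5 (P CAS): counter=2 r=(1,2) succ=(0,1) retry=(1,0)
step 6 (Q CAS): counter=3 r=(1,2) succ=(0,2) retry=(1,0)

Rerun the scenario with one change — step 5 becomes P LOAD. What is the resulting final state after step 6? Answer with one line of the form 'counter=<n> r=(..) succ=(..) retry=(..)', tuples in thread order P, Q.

(re-executing from step 5 with the substitution; state before step 5: counter=2 r=(1,2) succ=(0,1) retry=(0,0))
step 5 (P LOAD): counter=2 r=(2,2) succ=(0,1) retry=(0,0)
step 6 (Q CAS): counter=3 r=(2,2) succ=(0,2) retry=(0,0)

counter=3 r=(2,2) succ=(0,2) retry=(0,0)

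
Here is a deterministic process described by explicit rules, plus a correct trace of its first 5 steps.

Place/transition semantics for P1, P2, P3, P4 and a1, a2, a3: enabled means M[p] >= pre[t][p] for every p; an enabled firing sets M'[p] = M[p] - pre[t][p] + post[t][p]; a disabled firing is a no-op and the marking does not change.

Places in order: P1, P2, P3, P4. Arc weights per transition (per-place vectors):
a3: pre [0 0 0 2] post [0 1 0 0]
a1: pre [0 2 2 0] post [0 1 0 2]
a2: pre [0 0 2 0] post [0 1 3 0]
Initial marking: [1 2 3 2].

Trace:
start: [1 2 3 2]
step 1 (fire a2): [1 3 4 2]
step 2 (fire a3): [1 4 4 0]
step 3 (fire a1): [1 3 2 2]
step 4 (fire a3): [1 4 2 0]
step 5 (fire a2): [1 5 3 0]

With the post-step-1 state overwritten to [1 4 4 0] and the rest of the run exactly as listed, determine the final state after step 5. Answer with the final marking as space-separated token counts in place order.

1 5 3 0

state after step 1 := [1 4 4 0]
step 2 (fire a3): [1 4 4 0]
step 3 (fire a1): [1 3 2 2]
step 4 (fire a3): [1 4 2 0]
step 5 (fire a2): [1 5 3 0]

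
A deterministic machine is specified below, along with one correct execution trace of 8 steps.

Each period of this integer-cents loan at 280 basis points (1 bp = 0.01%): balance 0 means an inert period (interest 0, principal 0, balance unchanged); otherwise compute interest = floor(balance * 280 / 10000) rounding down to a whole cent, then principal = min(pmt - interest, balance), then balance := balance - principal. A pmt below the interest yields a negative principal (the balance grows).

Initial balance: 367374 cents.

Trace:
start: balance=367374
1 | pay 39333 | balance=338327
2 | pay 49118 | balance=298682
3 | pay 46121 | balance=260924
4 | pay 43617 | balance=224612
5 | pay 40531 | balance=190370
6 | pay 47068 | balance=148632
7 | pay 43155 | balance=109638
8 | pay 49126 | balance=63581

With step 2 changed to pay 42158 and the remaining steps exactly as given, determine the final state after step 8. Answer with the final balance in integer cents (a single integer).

71796

(re-executing from step 2 with the substitution; state before step 2: balance=338327)
2 | pay 42158 | balance=305642
3 | pay 46121 | balance=268078
4 | pay 43617 | balance=231967
5 | pay 40531 | balance=197931
6 | pay 47068 | balance=156405
7 | pay 43155 | balance=117629
8 | pay 49126 | balance=71796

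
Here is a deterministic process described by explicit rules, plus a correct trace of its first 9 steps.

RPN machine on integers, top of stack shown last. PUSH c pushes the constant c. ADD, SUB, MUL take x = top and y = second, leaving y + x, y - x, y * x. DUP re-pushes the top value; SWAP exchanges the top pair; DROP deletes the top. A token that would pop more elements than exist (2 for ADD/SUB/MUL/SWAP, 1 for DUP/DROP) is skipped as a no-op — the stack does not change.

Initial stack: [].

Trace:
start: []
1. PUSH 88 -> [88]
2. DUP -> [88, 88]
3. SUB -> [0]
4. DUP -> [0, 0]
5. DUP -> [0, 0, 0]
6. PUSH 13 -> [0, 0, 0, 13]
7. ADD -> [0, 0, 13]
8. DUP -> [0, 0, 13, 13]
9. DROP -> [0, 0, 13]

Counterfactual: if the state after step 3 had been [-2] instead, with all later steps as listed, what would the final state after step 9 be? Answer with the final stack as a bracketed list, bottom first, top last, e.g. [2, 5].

[-2, -2, 11]

state after step 3 := [-2]
4. DUP -> [-2, -2]
5. DUP -> [-2, -2, -2]
6. PUSH 13 -> [-2, -2, -2, 13]
7. ADD -> [-2, -2, 11]
8. DUP -> [-2, -2, 11, 11]
9. DROP -> [-2, -2, 11]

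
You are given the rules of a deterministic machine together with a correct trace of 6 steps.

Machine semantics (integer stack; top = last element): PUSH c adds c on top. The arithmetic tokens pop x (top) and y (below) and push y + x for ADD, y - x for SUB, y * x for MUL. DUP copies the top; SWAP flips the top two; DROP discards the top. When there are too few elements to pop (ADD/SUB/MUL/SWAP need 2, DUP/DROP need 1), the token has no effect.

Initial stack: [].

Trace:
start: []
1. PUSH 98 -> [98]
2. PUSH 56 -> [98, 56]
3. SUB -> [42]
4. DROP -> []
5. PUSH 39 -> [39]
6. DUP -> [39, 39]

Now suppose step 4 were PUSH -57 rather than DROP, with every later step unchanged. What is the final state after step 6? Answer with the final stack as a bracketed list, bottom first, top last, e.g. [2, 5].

[42, -57, 39, 39]

(re-executing from step 4 with the substitution; state before step 4: [42])
4. PUSH -57 -> [42, -57]
5. PUSH 39 -> [42, -57, 39]
6. DUP -> [42, -57, 39, 39]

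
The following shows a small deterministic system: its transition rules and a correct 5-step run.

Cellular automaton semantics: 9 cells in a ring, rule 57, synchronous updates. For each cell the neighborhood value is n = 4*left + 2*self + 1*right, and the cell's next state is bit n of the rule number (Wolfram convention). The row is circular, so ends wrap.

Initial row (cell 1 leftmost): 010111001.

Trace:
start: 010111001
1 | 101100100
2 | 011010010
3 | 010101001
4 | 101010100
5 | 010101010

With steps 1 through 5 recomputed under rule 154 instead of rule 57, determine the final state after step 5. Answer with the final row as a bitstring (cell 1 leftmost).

(re-executing steps 1..5 under rule 154; state before step 1: 010111001)
1 | 000110110
2 | 001100101
3 | 111011000
4 | 110010101
5 | 101100001

101100001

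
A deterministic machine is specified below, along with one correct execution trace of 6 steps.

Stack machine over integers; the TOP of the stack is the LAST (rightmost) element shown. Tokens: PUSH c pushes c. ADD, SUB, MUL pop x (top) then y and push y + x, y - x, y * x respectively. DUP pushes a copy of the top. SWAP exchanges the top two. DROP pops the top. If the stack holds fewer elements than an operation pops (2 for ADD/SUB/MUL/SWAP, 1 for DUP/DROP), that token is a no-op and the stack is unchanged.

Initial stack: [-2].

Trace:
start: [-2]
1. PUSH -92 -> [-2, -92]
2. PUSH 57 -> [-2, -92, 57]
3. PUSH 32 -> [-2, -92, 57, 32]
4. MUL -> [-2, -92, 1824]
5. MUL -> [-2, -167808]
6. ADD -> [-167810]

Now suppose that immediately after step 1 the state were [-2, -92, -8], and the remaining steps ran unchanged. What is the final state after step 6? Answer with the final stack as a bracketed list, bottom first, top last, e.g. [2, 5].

state after step 1 := [-2, -92, -8]
2. PUSH 57 -> [-2, -92, -8, 57]
3. PUSH 32 -> [-2, -92, -8, 57, 32]
4. MUL -> [-2, -92, -8, 1824]
5. MUL -> [-2, -92, -14592]
6. ADD -> [-2, -14684]

[-2, -14684]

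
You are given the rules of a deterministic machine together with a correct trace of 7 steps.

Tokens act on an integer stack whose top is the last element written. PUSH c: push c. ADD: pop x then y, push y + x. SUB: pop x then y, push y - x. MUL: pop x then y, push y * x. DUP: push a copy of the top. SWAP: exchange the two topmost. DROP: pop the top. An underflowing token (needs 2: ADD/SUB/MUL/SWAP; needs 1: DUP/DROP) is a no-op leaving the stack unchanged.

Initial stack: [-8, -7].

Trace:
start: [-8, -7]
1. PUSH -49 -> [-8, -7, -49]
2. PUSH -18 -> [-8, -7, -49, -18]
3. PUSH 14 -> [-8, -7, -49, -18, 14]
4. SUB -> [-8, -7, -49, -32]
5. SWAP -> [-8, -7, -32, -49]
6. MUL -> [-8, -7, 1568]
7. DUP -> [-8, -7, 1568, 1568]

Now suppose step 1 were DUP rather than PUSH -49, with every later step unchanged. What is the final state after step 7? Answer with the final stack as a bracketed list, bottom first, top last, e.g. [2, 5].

[-8, -7, 224, 224]

(re-executing from step 1 with the substitution; state before step 1: [-8, -7])
1. DUP -> [-8, -7, -7]
2. PUSH -18 -> [-8, -7, -7, -18]
3. PUSH 14 -> [-8, -7, -7, -18, 14]
4. SUB -> [-8, -7, -7, -32]
5. SWAP -> [-8, -7, -32, -7]
6. MUL -> [-8, -7, 224]
7. DUP -> [-8, -7, 224, 224]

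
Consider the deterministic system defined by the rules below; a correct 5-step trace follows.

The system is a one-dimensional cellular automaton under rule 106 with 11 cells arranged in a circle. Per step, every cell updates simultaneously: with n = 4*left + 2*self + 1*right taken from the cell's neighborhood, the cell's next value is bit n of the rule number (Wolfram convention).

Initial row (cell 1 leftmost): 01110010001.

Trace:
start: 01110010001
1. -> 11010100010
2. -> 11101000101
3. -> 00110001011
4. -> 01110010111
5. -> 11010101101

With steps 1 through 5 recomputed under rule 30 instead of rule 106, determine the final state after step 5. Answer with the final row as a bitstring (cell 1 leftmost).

(re-executing steps 1..5 under rule 30; state before step 1: 01110010001)
1. -> 01001111011
2. -> 01111000010
3. -> 11000100111
4. -> 00101111100
5. -> 01101000010

01101000010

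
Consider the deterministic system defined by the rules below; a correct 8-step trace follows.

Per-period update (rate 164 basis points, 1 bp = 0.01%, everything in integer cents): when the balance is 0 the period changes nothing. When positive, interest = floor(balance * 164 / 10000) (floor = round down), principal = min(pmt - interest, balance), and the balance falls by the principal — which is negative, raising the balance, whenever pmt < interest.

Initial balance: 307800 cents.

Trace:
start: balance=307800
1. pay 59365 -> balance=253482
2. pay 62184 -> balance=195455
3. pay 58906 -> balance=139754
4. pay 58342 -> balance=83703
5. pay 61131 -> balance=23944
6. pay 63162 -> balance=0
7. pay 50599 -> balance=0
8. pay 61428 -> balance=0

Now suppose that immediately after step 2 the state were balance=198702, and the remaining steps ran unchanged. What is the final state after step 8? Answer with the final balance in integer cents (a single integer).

state after step 2 := balance=198702
3. pay 58906 -> balance=143054
4. pay 58342 -> balance=87058
5. pay 61131 -> balance=27354
6. pay 63162 -> balance=0
7. pay 50599 -> balance=0
8. pay 61428 -> balance=0

0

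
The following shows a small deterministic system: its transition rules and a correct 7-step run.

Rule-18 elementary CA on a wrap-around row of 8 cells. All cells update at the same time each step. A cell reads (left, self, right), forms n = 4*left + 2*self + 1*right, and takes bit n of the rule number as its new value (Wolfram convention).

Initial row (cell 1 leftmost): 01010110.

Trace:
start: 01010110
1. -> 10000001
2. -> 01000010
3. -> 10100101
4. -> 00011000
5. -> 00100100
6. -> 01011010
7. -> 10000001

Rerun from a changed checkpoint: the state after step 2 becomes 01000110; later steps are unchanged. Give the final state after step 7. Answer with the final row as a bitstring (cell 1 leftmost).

01100000

state after step 2 := 01000110
3. -> 10101001
4. -> 00000110
5. -> 00001001
6. -> 10010110
7. -> 01100000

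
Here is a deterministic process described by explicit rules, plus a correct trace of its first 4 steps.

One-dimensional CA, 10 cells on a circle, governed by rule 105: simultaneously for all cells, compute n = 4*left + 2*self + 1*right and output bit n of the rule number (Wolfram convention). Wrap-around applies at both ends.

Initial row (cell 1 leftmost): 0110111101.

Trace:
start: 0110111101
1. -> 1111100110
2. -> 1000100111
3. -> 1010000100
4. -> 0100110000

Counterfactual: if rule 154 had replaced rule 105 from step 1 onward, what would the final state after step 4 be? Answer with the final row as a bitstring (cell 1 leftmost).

(re-executing steps 1..4 under rule 154; state before step 1: 0110111101)
1. -> 0100111000
2. -> 1011110100
3. -> 0011100011
4. -> 1111010110

1111010110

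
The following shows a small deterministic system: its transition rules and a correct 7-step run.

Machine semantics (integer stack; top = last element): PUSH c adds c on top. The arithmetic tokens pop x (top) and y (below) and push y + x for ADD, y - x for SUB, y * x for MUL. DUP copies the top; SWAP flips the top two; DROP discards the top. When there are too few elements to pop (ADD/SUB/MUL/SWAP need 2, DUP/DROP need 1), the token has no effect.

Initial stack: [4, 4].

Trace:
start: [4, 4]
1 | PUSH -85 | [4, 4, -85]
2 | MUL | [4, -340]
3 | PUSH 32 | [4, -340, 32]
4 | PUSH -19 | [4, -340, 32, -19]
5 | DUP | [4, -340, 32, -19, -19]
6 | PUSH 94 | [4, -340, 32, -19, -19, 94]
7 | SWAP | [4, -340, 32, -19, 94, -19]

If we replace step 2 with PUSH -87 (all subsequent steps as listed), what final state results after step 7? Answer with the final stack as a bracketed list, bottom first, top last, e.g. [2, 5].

[4, 4, -85, -87, 32, -19, 94, -19]

(re-executing from step 2 with the substitution; state before step 2: [4, 4, -85])
2 | PUSH -87 | [4, 4, -85, -87]
3 | PUSH 32 | [4, 4, -85, -87, 32]
4 | PUSH -19 | [4, 4, -85, -87, 32, -19]
5 | DUP | [4, 4, -85, -87, 32, -19, -19]
6 | PUSH 94 | [4, 4, -85, -87, 32, -19, -19, 94]
7 | SWAP | [4, 4, -85, -87, 32, -19, 94, -19]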